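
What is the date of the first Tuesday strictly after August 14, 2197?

Aug 14, 2197 is a Monday.
From Monday to the next Tuesday is 1 day.
Aug 14, 2197 + 1 = Aug 15, 2197.

August 15, 2197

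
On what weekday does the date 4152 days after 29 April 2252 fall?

Apr 29, 2252 is a Thursday.
4152 mod 7 = 1, so 4152 days after a Thursday is Thursday + 1 = Friday.

Friday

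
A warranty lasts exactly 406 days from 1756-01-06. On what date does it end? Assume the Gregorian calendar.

February 15, 1757

+366 (one year; includes Feb 29, 1756) → Jan 6, 1757 (40 left).
Jan has 31 days: +26 → Feb 1, 1757 (14 left).
+14 → Feb 15, 1757.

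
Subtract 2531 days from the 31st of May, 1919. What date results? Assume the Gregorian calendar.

−365 (one year) → May 31, 1918 (2166 left).
−365 (one year) → May 31, 1917 (1801 left).
−365 (one year) → May 31, 1916 (1436 left).
−366 (one year; includes Feb 29, 1916) → May 31, 1915 (1070 left).
−365 (one year) → May 31, 1914 (705 left).
−365 (one year) → May 31, 1913 (340 left).
−31 → Apr 30, 1913 (end of Apr, 30 days; 309 left).
−30 → Mar 31, 1913 (end of Mar, 31 days; 279 left).
−31 → Feb 28, 1913 (end of Feb, 28 days; 248 left).
−28 → Jan 31, 1913 (end of Jan, 31 days; 220 left).
−31 → Dec 31, 1912 (end of Dec, 31 days; 189 left).
−31 → Nov 30, 1912 (end of Nov, 30 days; 158 left).
−30 → Oct 31, 1912 (end of Oct, 31 days; 128 left).
−31 → Sep 30, 1912 (end of Sep, 30 days; 97 left).
−30 → Aug 31, 1912 (end of Aug, 31 days; 67 left).
−31 → Jul 31, 1912 (end of Jul, 31 days; 36 left).
−31 → Jun 30, 1912 (end of Jun, 30 days; 5 left).
−5 → Jun 25, 1912.

June 25, 1912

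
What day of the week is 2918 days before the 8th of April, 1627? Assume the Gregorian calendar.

First find the weekday of Apr 8, 1627. Doomsday rule: the anchor day for the 1600s is Tuesday. For year 27: 27÷12 = 2 r 3, and 3÷4 = 0, so 2+3+0 = 5.
Tuesday + 5 ≡ Sunday — that's 1627's doomsday.
In April the doomsday date is Apr 4.
Apr 8 is 4 days after Apr 4; 4 mod 7 = 4, so Sunday + 4 = Thursday.
2918 mod 7 = 6, so 2918 days before a Thursday is Thursday − 6 = Friday.

Friday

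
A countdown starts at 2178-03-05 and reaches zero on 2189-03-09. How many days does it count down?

4022

Mar 5, 2178 → Mar 5, 2179: 365 days.
Mar 5, 2179 → Mar 5, 2180: 366 days (Feb 29, 2180 is in that span).
Mar 5, 2180 → Mar 5, 2181: 365 days.
Mar 5, 2181 → Mar 5, 2182: 365 days.
Mar 5, 2182 → Mar 5, 2183: 365 days.
Mar 5, 2183 → Mar 5, 2184: 366 days (Feb 29, 2184 is in that span).
Mar 5, 2184 → Mar 5, 2185: 365 days.
Mar 5, 2185 → Mar 5, 2186: 365 days.
Mar 5, 2186 → Mar 5, 2187: 365 days.
Mar 5, 2187 → Mar 5, 2188: 366 days (Feb 29, 2188 is in that span).
Mar 5, 2188 → Apr 5, 2188: 31 days (March has 31).
Apr 5, 2188 → May 5, 2188: 30 days (April has 30).
May 5, 2188 → Jun 5, 2188: 31 days (May has 31).
Jun 5, 2188 → Jul 5, 2188: 30 days (June has 30).
Jul 5, 2188 → Aug 5, 2188: 31 days (July has 31).
Aug 5, 2188 → Sep 5, 2188: 31 days (August has 31).
Sep 5, 2188 → Oct 5, 2188: 30 days (September has 30).
Oct 5, 2188 → Nov 5, 2188: 31 days (October has 31).
Nov 5, 2188 → Dec 5, 2188: 30 days (November has 30).
Dec 5, 2188 → Jan 5, 2189: 31 days (December has 31).
Jan 5, 2189 → Feb 5, 2189: 31 days (January has 31).
Feb 5, 2189 → Mar 5, 2189: 28 days (February has 28).
Mar 5, 2189 → Mar 9, 2189: 4 days.
Total: 4022 days.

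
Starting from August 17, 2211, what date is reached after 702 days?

July 19, 2213

+366 (one year; includes Feb 29, 2212) → Aug 17, 2212 (336 left).
Aug has 31 days: +15 → Sep 1, 2212 (321 left).
Sep has 30 days: +30 → Oct 1, 2212 (291 left).
Oct has 31 days: +31 → Nov 1, 2212 (260 left).
Nov has 30 days: +30 → Dec 1, 2212 (230 left).
Dec has 31 days: +31 → Jan 1, 2213 (199 left).
Jan has 31 days: +31 → Feb 1, 2213 (168 left).
Feb has 28 days: +28 → Mar 1, 2213 (140 left).
Mar has 31 days: +31 → Apr 1, 2213 (109 left).
Apr has 30 days: +30 → May 1, 2213 (79 left).
May has 31 days: +31 → Jun 1, 2213 (48 left).
Jun has 30 days: +30 → Jul 1, 2213 (18 left).
+18 → Jul 19, 2213.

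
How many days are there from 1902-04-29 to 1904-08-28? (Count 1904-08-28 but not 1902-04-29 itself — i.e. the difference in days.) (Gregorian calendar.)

852

Apr 29, 1902 → Apr 29, 1903: 365 days.
Apr 29, 1903 → Apr 29, 1904: 366 days (Feb 29, 1904 is in that span).
Apr 29, 1904 → May 29, 1904: 30 days (April has 30).
May 29, 1904 → Jun 29, 1904: 31 days (May has 31).
Jun 29, 1904 → Jul 29, 1904: 30 days (June has 30).
Jul 29, 1904 → Aug 28, 1904: 30 days.
Total: 852 days.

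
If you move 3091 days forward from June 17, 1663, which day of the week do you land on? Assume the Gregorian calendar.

Jun 17, 1663 is a Sunday.
3091 mod 7 = 4, so 3091 days after a Sunday is Sunday + 4 = Thursday.

Thursday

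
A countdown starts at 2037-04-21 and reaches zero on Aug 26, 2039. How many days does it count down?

Apr 21, 2037 → Apr 21, 2038: 365 days.
Apr 21, 2038 → Apr 21, 2039: 365 days.
Apr 21, 2039 → May 21, 2039: 30 days (April has 30).
May 21, 2039 → Jun 21, 2039: 31 days (May has 31).
Jun 21, 2039 → Jul 21, 2039: 30 days (June has 30).
Jul 21, 2039 → Aug 21, 2039: 31 days (July has 31).
Aug 21, 2039 → Aug 26, 2039: 5 days.
Total: 857 days.

857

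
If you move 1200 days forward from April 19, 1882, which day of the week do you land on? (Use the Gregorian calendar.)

First find the weekday of Apr 19, 1882. Doomsday rule: the anchor day for the 1800s is Friday. For year 82: 82÷12 = 6 r 10, and 10÷4 = 2, so 6+10+2 = 18.
Friday + 18 ≡ Tuesday — that's 1882's doomsday.
In April the doomsday date is Apr 4.
Apr 19 is 15 days after Apr 4; 15 mod 7 = 1, so Tuesday + 1 = Wednesday.
1200 mod 7 = 3, so 1200 days after a Wednesday is Wednesday + 3 = Saturday.

Saturday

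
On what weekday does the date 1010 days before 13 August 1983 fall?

Thursday

Aug 13, 1983 is a Saturday.
1010 mod 7 = 2, so 1010 days before a Saturday is Saturday − 2 = Thursday.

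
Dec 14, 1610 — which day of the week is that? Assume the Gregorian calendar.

Doomsday rule: the anchor day for the 1600s is Tuesday. For year 10: 10÷12 = 0 r 10, and 10÷4 = 2, so 0+10+2 = 12.
Tuesday + 12 ≡ Sunday — that's 1610's doomsday.
In December the doomsday date is Dec 12.
Dec 14 is 2 days after Dec 12; 2 mod 7 = 2, so Sunday + 2 = Tuesday.

Tuesday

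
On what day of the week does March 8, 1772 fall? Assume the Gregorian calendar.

Sunday

Doomsday rule: the anchor day for the 1700s is Sunday. For year 72: 72÷12 = 6 r 0, and 0÷4 = 0, so 6+0+0 = 6.
Sunday + 6 ≡ Saturday — that's 1772's doomsday.
In March the doomsday date is Mar 14.
Mar 8 is 6 days before Mar 14; 6 mod 7 = 6, so Saturday − 6 = Sunday.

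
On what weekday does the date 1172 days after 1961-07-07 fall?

Monday

Jul 7, 1961 is a Friday.
1172 mod 7 = 3, so 1172 days after a Friday is Friday + 3 = Monday.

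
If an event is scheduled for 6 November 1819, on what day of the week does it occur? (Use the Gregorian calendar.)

January 1, 1819 is a Friday.
Jan 1, 1819 → Feb 1, 1819: 31 days (January has 31).
Feb 1, 1819 → Mar 1, 1819: 28 days (February has 28).
Mar 1, 1819 → Apr 1, 1819: 31 days (March has 31).
Apr 1, 1819 → May 1, 1819: 30 days (April has 30).
May 1, 1819 → Jun 1, 1819: 31 days (May has 31).
Jun 1, 1819 → Jul 1, 1819: 30 days (June has 30).
Jul 1, 1819 → Aug 1, 1819: 31 days (July has 31).
Aug 1, 1819 → Sep 1, 1819: 31 days (August has 31).
Sep 1, 1819 → Oct 1, 1819: 30 days (September has 30).
Oct 1, 1819 → Nov 1, 1819: 31 days (October has 31).
Nov 1, 1819 → Nov 6, 1819: 5 days.
Total: 309 days.
309 mod 7 = 1, so Friday + 1 = Saturday.

Saturday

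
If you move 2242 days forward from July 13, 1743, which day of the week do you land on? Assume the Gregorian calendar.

Monday

Jul 13, 1743 is a Saturday.
2242 mod 7 = 2, so 2242 days after a Saturday is Saturday + 2 = Monday.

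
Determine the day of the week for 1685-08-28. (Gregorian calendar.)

Tuesday

Doomsday rule: the anchor day for the 1600s is Tuesday. For year 85: 85÷12 = 7 r 1, and 1÷4 = 0, so 7+1+0 = 8.
Tuesday + 8 ≡ Wednesday — that's 1685's doomsday.
In August the doomsday date is Aug 8.
Aug 28 is 20 days after Aug 8; 20 mod 7 = 6, so Wednesday + 6 = Tuesday.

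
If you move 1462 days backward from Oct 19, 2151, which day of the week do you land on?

Wednesday

First find the weekday of Oct 19, 2151. Doomsday rule: the anchor day for the 2100s is Sunday. For year 51: 51÷12 = 4 r 3, and 3÷4 = 0, so 4+3+0 = 7.
Sunday + 7 ≡ Sunday — that's 2151's doomsday.
In October the doomsday date is Oct 10.
Oct 19 is 9 days after Oct 10; 9 mod 7 = 2, so Sunday + 2 = Tuesday.
1462 mod 7 = 6, so 1462 days before a Tuesday is Tuesday − 6 = Wednesday.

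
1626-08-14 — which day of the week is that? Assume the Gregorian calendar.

Doomsday rule: the anchor day for the 1600s is Tuesday. For year 26: 26÷12 = 2 r 2, and 2÷4 = 0, so 2+2+0 = 4.
Tuesday + 4 ≡ Saturday — that's 1626's doomsday.
In August the doomsday date is Aug 8.
Aug 14 is 6 days after Aug 8; 6 mod 7 = 6, so Saturday + 6 = Friday.

Friday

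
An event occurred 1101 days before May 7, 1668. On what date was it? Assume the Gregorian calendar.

May 2, 1665

−366 (one year; includes Feb 29, 1668) → May 7, 1667 (735 left).
−365 (one year) → May 7, 1666 (370 left).
−7 → Apr 30, 1666 (end of Apr, 30 days; 363 left).
−30 → Mar 31, 1666 (end of Mar, 31 days; 333 left).
−31 → Feb 28, 1666 (end of Feb, 28 days; 302 left).
−28 → Jan 31, 1666 (end of Jan, 31 days; 274 left).
−31 → Dec 31, 1665 (end of Dec, 31 days; 243 left).
−31 → Nov 30, 1665 (end of Nov, 30 days; 212 left).
−30 → Oct 31, 1665 (end of Oct, 31 days; 182 left).
−31 → Sep 30, 1665 (end of Sep, 30 days; 151 left).
−30 → Aug 31, 1665 (end of Aug, 31 days; 121 left).
−31 → Jul 31, 1665 (end of Jul, 31 days; 90 left).
−31 → Jun 30, 1665 (end of Jun, 30 days; 59 left).
−30 → May 31, 1665 (end of May, 31 days; 29 left).
−29 → May 2, 1665.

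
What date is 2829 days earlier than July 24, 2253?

−365 (one year) → Jul 24, 2252 (2464 left).
−366 (one year; includes Feb 29, 2252) → Jul 24, 2251 (2098 left).
−365 (one year) → Jul 24, 2250 (1733 left).
−365 (one year) → Jul 24, 2249 (1368 left).
−365 (one year) → Jul 24, 2248 (1003 left).
−366 (one year; includes Feb 29, 2248) → Jul 24, 2247 (637 left).
−365 (one year) → Jul 24, 2246 (272 left).
−24 → Jun 30, 2246 (end of Jun, 30 days; 248 left).
−30 → May 31, 2246 (end of May, 31 days; 218 left).
−31 → Apr 30, 2246 (end of Apr, 30 days; 187 left).
−30 → Mar 31, 2246 (end of Mar, 31 days; 157 left).
−31 → Feb 28, 2246 (end of Feb, 28 days; 126 left).
−28 → Jan 31, 2246 (end of Jan, 31 days; 98 left).
−31 → Dec 31, 2245 (end of Dec, 31 days; 67 left).
−31 → Nov 30, 2245 (end of Nov, 30 days; 36 left).
−30 → Oct 31, 2245 (end of Oct, 31 days; 6 left).
−6 → Oct 25, 2245.

October 25, 2245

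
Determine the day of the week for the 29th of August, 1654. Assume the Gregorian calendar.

Doomsday rule: the anchor day for the 1600s is Tuesday. For year 54: 54÷12 = 4 r 6, and 6÷4 = 1, so 4+6+1 = 11.
Tuesday + 11 ≡ Saturday — that's 1654's doomsday.
In August the doomsday date is Aug 8.
Aug 29 is 21 days after Aug 8; 21 mod 7 = 0, so Saturday + 0 = Saturday.

Saturday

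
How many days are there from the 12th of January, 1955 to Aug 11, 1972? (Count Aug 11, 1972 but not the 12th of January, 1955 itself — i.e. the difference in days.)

Jan 12, 1955 → Jan 12, 1956: 365 days.
Jan 12, 1956 → Jan 12, 1957: 366 days (Feb 29, 1956 is in that span).
Jan 12, 1957 → Jan 12, 1958: 365 days.
Jan 12, 1958 → Jan 12, 1959: 365 days.
Jan 12, 1959 → Jan 12, 1960: 365 days.
Jan 12, 1960 → Jan 12, 1961: 366 days (Feb 29, 1960 is in that span).
Jan 12, 1961 → Jan 12, 1962: 365 days.
Jan 12, 1962 → Jan 12, 1963: 365 days.
Jan 12, 1963 → Jan 12, 1964: 365 days.
Jan 12, 1964 → Jan 12, 1965: 366 days (Feb 29, 1964 is in that span).
Jan 12, 1965 → Jan 12, 1966: 365 days.
Jan 12, 1966 → Jan 12, 1967: 365 days.
Jan 12, 1967 → Jan 12, 1968: 365 days.
Jan 12, 1968 → Jan 12, 1969: 366 days (Feb 29, 1968 is in that span).
Jan 12, 1969 → Jan 12, 1970: 365 days.
Jan 12, 1970 → Jan 12, 1971: 365 days.
Jan 12, 1971 → Jan 12, 1972: 365 days.
Jan 12, 1972 → Feb 12, 1972: 31 days (January has 31).
Feb 12, 1972 → Mar 12, 1972: 29 days (February has 29).
Mar 12, 1972 → Apr 12, 1972: 31 days (March has 31).
Apr 12, 1972 → May 12, 1972: 30 days (April has 30).
May 12, 1972 → Jun 12, 1972: 31 days (May has 31).
Jun 12, 1972 → Jul 12, 1972: 30 days (June has 30).
Jul 12, 1972 → Aug 11, 1972: 30 days.
Total: 6421 days.

6421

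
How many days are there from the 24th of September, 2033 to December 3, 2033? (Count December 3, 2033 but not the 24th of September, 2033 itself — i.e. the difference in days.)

70

Sep 24, 2033 → Oct 24, 2033: 30 days (September has 30).
Oct 24, 2033 → Nov 24, 2033: 31 days (October has 31).
Nov 24, 2033 → Dec 3, 2033: 9 days.
Total: 70 days.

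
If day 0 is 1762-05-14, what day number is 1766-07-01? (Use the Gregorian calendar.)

1509

May 14, 1762 → May 14, 1763: 365 days.
May 14, 1763 → May 14, 1764: 366 days (Feb 29, 1764 is in that span).
May 14, 1764 → May 14, 1765: 365 days.
May 14, 1765 → May 14, 1766: 365 days.
May 14, 1766 → Jun 14, 1766: 31 days (May has 31).
Jun 14, 1766 → Jul 1, 1766: 17 days.
Total: 1509 days.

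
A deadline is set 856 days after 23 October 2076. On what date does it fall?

February 26, 2079

+365 (one year) → Oct 23, 2077 (491 left).
+365 (one year) → Oct 23, 2078 (126 left).
Oct has 31 days: +9 → Nov 1, 2078 (117 left).
Nov has 30 days: +30 → Dec 1, 2078 (87 left).
Dec has 31 days: +31 → Jan 1, 2079 (56 left).
Jan has 31 days: +31 → Feb 1, 2079 (25 left).
+25 → Feb 26, 2079.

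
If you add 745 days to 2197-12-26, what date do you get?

January 10, 2200

+365 (one year) → Dec 26, 2198 (380 left).
Dec has 31 days: +6 → Jan 1, 2199 (374 left).
Jan has 31 days: +31 → Feb 1, 2199 (343 left).
Feb has 28 days: +28 → Mar 1, 2199 (315 left).
Mar has 31 days: +31 → Apr 1, 2199 (284 left).
Apr has 30 days: +30 → May 1, 2199 (254 left).
May has 31 days: +31 → Jun 1, 2199 (223 left).
Jun has 30 days: +30 → Jul 1, 2199 (193 left).
Jul has 31 days: +31 → Aug 1, 2199 (162 left).
Aug has 31 days: +31 → Sep 1, 2199 (131 left).
Sep has 30 days: +30 → Oct 1, 2199 (101 left).
Oct has 31 days: +31 → Nov 1, 2199 (70 left).
Nov has 30 days: +30 → Dec 1, 2199 (40 left).
Dec has 31 days: +31 → Jan 1, 2200 (9 left).
+9 → Jan 10, 2200.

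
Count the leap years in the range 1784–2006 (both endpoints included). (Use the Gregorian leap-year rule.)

54

Multiples of 4 in [1784,2006]: 56.
Of those, multiples of 100: 3 (not leap unless ÷400).
Multiples of 400: 1.
Leap years = 56 − 3 + 1 = 54.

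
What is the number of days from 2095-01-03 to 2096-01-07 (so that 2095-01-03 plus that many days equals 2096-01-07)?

Jan 3, 2095 → Feb 3, 2095: 31 days (January has 31).
Feb 3, 2095 → Mar 3, 2095: 28 days (February has 28).
Mar 3, 2095 → Apr 3, 2095: 31 days (March has 31).
Apr 3, 2095 → May 3, 2095: 30 days (April has 30).
May 3, 2095 → Jun 3, 2095: 31 days (May has 31).
Jun 3, 2095 → Jul 3, 2095: 30 days (June has 30).
Jul 3, 2095 → Aug 3, 2095: 31 days (July has 31).
Aug 3, 2095 → Sep 3, 2095: 31 days (August has 31).
Sep 3, 2095 → Oct 3, 2095: 30 days (September has 30).
Oct 3, 2095 → Nov 3, 2095: 31 days (October has 31).
Nov 3, 2095 → Dec 3, 2095: 30 days (November has 30).
Dec 3, 2095 → Jan 3, 2096: 31 days (December has 31).
Jan 3, 2096 → Jan 7, 2096: 4 days.
Total: 369 days.

369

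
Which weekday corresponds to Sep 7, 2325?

Doomsday rule: the anchor day for the 2300s is Wednesday. For year 25: 25÷12 = 2 r 1, and 1÷4 = 0, so 2+1+0 = 3.
Wednesday + 3 ≡ Saturday — that's 2325's doomsday.
In September the doomsday date is Sep 5.
Sep 7 is 2 days after Sep 5; 2 mod 7 = 2, so Saturday + 2 = Monday.

Monday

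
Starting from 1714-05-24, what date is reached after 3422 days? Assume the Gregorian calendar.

+365 (one year) → May 24, 1715 (3057 left).
+366 (one year; includes Feb 29, 1716) → May 24, 1716 (2691 left).
+365 (one year) → May 24, 1717 (2326 left).
+365 (one year) → May 24, 1718 (1961 left).
+365 (one year) → May 24, 1719 (1596 left).
+366 (one year; includes Feb 29, 1720) → May 24, 1720 (1230 left).
+365 (one year) → May 24, 1721 (865 left).
+365 (one year) → May 24, 1722 (500 left).
+365 (one year) → May 24, 1723 (135 left).
May has 31 days: +8 → Jun 1, 1723 (127 left).
Jun has 30 days: +30 → Jul 1, 1723 (97 left).
Jul has 31 days: +31 → Aug 1, 1723 (66 left).
Aug has 31 days: +31 → Sep 1, 1723 (35 left).
Sep has 30 days: +30 → Oct 1, 1723 (5 left).
+5 → Oct 6, 1723.

October 6, 1723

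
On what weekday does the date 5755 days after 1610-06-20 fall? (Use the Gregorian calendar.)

First find the weekday of Jun 20, 1610. Doomsday rule: the anchor day for the 1600s is Tuesday. For year 10: 10÷12 = 0 r 10, and 10÷4 = 2, so 0+10+2 = 12.
Tuesday + 12 ≡ Sunday — that's 1610's doomsday.
In June the doomsday date is Jun 6.
Jun 20 is 14 days after Jun 6; 14 mod 7 = 0, so Sunday + 0 = Sunday.
5755 mod 7 = 1, so 5755 days after a Sunday is Sunday + 1 = Monday.

Monday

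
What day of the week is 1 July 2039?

Friday

January 1, 2039 is a Saturday.
Jan 1, 2039 → Feb 1, 2039: 31 days (January has 31).
Feb 1, 2039 → Mar 1, 2039: 28 days (February has 28).
Mar 1, 2039 → Apr 1, 2039: 31 days (March has 31).
Apr 1, 2039 → May 1, 2039: 30 days (April has 30).
May 1, 2039 → Jun 1, 2039: 31 days (May has 31).
Jun 1, 2039 → Jul 1, 2039: 30 days.
Total: 181 days.
181 mod 7 = 6, so Saturday + 6 = Friday.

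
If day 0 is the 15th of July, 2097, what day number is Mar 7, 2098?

235

Jul 15, 2097 → Aug 15, 2097: 31 days (July has 31).
Aug 15, 2097 → Sep 15, 2097: 31 days (August has 31).
Sep 15, 2097 → Oct 15, 2097: 30 days (September has 30).
Oct 15, 2097 → Nov 15, 2097: 31 days (October has 31).
Nov 15, 2097 → Dec 15, 2097: 30 days (November has 30).
Dec 15, 2097 → Jan 15, 2098: 31 days (December has 31).
Jan 15, 2098 → Feb 15, 2098: 31 days (January has 31).
Feb 15, 2098 → Mar 7, 2098: 20 days.
Total: 235 days.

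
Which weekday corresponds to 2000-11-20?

Monday

Doomsday rule: the anchor day for the 2000s is Tuesday. For year 00: 0÷12 = 0 r 0, and 0÷4 = 0, so 0+0+0 = 0.
Tuesday + 0 ≡ Tuesday — that's 2000's doomsday.
In November the doomsday date is Nov 7.
Nov 20 is 13 days after Nov 7; 13 mod 7 = 6, so Tuesday + 6 = Monday.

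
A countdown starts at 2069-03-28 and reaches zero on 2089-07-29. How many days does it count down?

7428

Mar 28, 2069 → Mar 28, 2070: 365 days.
Mar 28, 2070 → Mar 28, 2071: 365 days.
Mar 28, 2071 → Mar 28, 2072: 366 days (Feb 29, 2072 is in that span).
Mar 28, 2072 → Mar 28, 2073: 365 days.
Mar 28, 2073 → Mar 28, 2074: 365 days.
Mar 28, 2074 → Mar 28, 2075: 365 days.
Mar 28, 2075 → Mar 28, 2076: 366 days (Feb 29, 2076 is in that span).
Mar 28, 2076 → Mar 28, 2077: 365 days.
Mar 28, 2077 → Mar 28, 2078: 365 days.
Mar 28, 2078 → Mar 28, 2079: 365 days.
Mar 28, 2079 → Mar 28, 2080: 366 days (Feb 29, 2080 is in that span).
Mar 28, 2080 → Mar 28, 2081: 365 days.
Mar 28, 2081 → Mar 28, 2082: 365 days.
Mar 28, 2082 → Mar 28, 2083: 365 days.
Mar 28, 2083 → Mar 28, 2084: 366 days (Feb 29, 2084 is in that span).
Mar 28, 2084 → Mar 28, 2085: 365 days.
Mar 28, 2085 → Mar 28, 2086: 365 days.
Mar 28, 2086 → Mar 28, 2087: 365 days.
Mar 28, 2087 → Mar 28, 2088: 366 days (Feb 29, 2088 is in that span).
Mar 28, 2088 → Mar 28, 2089: 365 days.
Mar 28, 2089 → Apr 28, 2089: 31 days (March has 31).
Apr 28, 2089 → May 28, 2089: 30 days (April has 30).
May 28, 2089 → Jun 28, 2089: 31 days (May has 31).
Jun 28, 2089 → Jul 28, 2089: 30 days (June has 30).
Jul 28, 2089 → Jul 29, 2089: 1 days.
Total: 7428 days.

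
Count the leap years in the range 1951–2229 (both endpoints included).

Multiples of 4 in [1951,2229]: 70.
Of those, multiples of 100: 3 (not leap unless ÷400).
Multiples of 400: 1.
Leap years = 70 − 3 + 1 = 68.

68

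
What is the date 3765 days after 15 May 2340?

+365 (one year) → May 15, 2341 (3400 left).
+365 (one year) → May 15, 2342 (3035 left).
+365 (one year) → May 15, 2343 (2670 left).
+366 (one year; includes Feb 29, 2344) → May 15, 2344 (2304 left).
+365 (one year) → May 15, 2345 (1939 left).
+365 (one year) → May 15, 2346 (1574 left).
+365 (one year) → May 15, 2347 (1209 left).
+366 (one year; includes Feb 29, 2348) → May 15, 2348 (843 left).
+365 (one year) → May 15, 2349 (478 left).
+365 (one year) → May 15, 2350 (113 left).
May has 31 days: +17 → Jun 1, 2350 (96 left).
Jun has 30 days: +30 → Jul 1, 2350 (66 left).
Jul has 31 days: +31 → Aug 1, 2350 (35 left).
Aug has 31 days: +31 → Sep 1, 2350 (4 left).
+4 → Sep 5, 2350.

September 5, 2350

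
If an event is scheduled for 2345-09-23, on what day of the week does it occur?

Doomsday rule: the anchor day for the 2300s is Wednesday. For year 45: 45÷12 = 3 r 9, and 9÷4 = 2, so 3+9+2 = 14.
Wednesday + 14 ≡ Wednesday — that's 2345's doomsday.
In September the doomsday date is Sep 5.
Sep 23 is 18 days after Sep 5; 18 mod 7 = 4, so Wednesday + 4 = Sunday.

Sunday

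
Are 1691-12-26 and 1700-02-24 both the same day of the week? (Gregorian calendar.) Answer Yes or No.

Yes

From Dec 26, 1691 to Feb 24, 1700 is 2982 days.
2982 mod 7 = 0, so they are the same weekday.
(Dec 26, 1691 is a Wednesday; Feb 24, 1700 is a Wednesday.)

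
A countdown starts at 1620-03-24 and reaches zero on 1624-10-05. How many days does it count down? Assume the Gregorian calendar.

1656

Mar 24, 1620 → Mar 24, 1621: 365 days.
Mar 24, 1621 → Mar 24, 1622: 365 days.
Mar 24, 1622 → Mar 24, 1623: 365 days.
Mar 24, 1623 → Mar 24, 1624: 366 days (Feb 29, 1624 is in that span).
Mar 24, 1624 → Apr 24, 1624: 31 days (March has 31).
Apr 24, 1624 → May 24, 1624: 30 days (April has 30).
May 24, 1624 → Jun 24, 1624: 31 days (May has 31).
Jun 24, 1624 → Jul 24, 1624: 30 days (June has 30).
Jul 24, 1624 → Aug 24, 1624: 31 days (July has 31).
Aug 24, 1624 → Sep 24, 1624: 31 days (August has 31).
Sep 24, 1624 → Oct 5, 1624: 11 days.
Total: 1656 days.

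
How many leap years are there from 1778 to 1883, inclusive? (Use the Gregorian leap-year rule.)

Multiples of 4 in [1778,1883]: 26.
Of those, multiples of 100: 1 (not leap unless ÷400).
Multiples of 400: 0.
Leap years = 26 − 1 + 0 = 25.

25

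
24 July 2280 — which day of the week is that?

Doomsday rule: the anchor day for the 2200s is Friday. For year 80: 80÷12 = 6 r 8, and 8÷4 = 2, so 6+8+2 = 16.
Friday + 16 ≡ Sunday — that's 2280's doomsday.
In July the doomsday date is Jul 11.
Jul 24 is 13 days after Jul 11; 13 mod 7 = 6, so Sunday + 6 = Saturday.

Saturday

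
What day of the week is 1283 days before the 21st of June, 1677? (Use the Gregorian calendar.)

Saturday

Jun 21, 1677 is a Monday.
1283 mod 7 = 2, so 1283 days before a Monday is Monday − 2 = Saturday.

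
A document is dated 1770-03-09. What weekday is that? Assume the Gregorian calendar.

Doomsday rule: the anchor day for the 1700s is Sunday. For year 70: 70÷12 = 5 r 10, and 10÷4 = 2, so 5+10+2 = 17.
Sunday + 17 ≡ Wednesday — that's 1770's doomsday.
In March the doomsday date is Mar 14.
Mar 9 is 5 days before Mar 14; 5 mod 7 = 5, so Wednesday − 5 = Friday.

Friday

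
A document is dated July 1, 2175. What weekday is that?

Saturday

Doomsday rule: the anchor day for the 2100s is Sunday. For year 75: 75÷12 = 6 r 3, and 3÷4 = 0, so 6+3+0 = 9.
Sunday + 9 ≡ Tuesday — that's 2175's doomsday.
In July the doomsday date is Jul 11.
Jul 1 is 10 days before Jul 11; 10 mod 7 = 3, so Tuesday − 3 = Saturday.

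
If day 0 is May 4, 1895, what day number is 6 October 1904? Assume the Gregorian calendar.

3442

May 4, 1895 → May 4, 1896: 366 days (Feb 29, 1896 is in that span).
May 4, 1896 → May 4, 1897: 365 days.
May 4, 1897 → May 4, 1898: 365 days.
May 4, 1898 → May 4, 1899: 365 days.
May 4, 1899 → May 4, 1900: 365 days.
May 4, 1900 → May 4, 1901: 365 days.
May 4, 1901 → May 4, 1902: 365 days.
May 4, 1902 → May 4, 1903: 365 days.
May 4, 1903 → May 4, 1904: 366 days (Feb 29, 1904 is in that span).
May 4, 1904 → Jun 4, 1904: 31 days (May has 31).
Jun 4, 1904 → Jul 4, 1904: 30 days (June has 30).
Jul 4, 1904 → Aug 4, 1904: 31 days (July has 31).
Aug 4, 1904 → Sep 4, 1904: 31 days (August has 31).
Sep 4, 1904 → Oct 4, 1904: 30 days (September has 30).
Oct 4, 1904 → Oct 6, 1904: 2 days.
Total: 3442 days.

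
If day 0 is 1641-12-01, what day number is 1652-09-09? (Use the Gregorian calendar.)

3935

Dec 1, 1641 → Dec 1, 1642: 365 days.
Dec 1, 1642 → Dec 1, 1643: 365 days.
Dec 1, 1643 → Dec 1, 1644: 366 days (Feb 29, 1644 is in that span).
Dec 1, 1644 → Dec 1, 1645: 365 days.
Dec 1, 1645 → Dec 1, 1646: 365 days.
Dec 1, 1646 → Dec 1, 1647: 365 days.
Dec 1, 1647 → Dec 1, 1648: 366 days (Feb 29, 1648 is in that span).
Dec 1, 1648 → Dec 1, 1649: 365 days.
Dec 1, 1649 → Dec 1, 1650: 365 days.
Dec 1, 1650 → Dec 1, 1651: 365 days.
Dec 1, 1651 → Jan 1, 1652: 31 days (December has 31).
Jan 1, 1652 → Feb 1, 1652: 31 days (January has 31).
Feb 1, 1652 → Mar 1, 1652: 29 days (February has 29).
Mar 1, 1652 → Apr 1, 1652: 31 days (March has 31).
Apr 1, 1652 → May 1, 1652: 30 days (April has 30).
May 1, 1652 → Jun 1, 1652: 31 days (May has 31).
Jun 1, 1652 → Jul 1, 1652: 30 days (June has 30).
Jul 1, 1652 → Aug 1, 1652: 31 days (July has 31).
Aug 1, 1652 → Sep 1, 1652: 31 days (August has 31).
Sep 1, 1652 → Sep 9, 1652: 8 days.
Total: 3935 days.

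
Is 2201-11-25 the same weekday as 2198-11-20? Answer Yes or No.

No

From Nov 20, 2198 to Nov 25, 2201 is 1100 days.
1100 mod 7 = 1, so they are different weekdays.
(Nov 20, 2198 is a Tuesday; Nov 25, 2201 is a Wednesday.)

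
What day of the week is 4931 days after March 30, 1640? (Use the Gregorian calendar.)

Monday

First find the weekday of Mar 30, 1640. Doomsday rule: the anchor day for the 1600s is Tuesday. For year 40: 40÷12 = 3 r 4, and 4÷4 = 1, so 3+4+1 = 8.
Tuesday + 8 ≡ Wednesday — that's 1640's doomsday.
In March the doomsday date is Mar 14.
Mar 30 is 16 days after Mar 14; 16 mod 7 = 2, so Wednesday + 2 = Friday.
4931 mod 7 = 3, so 4931 days after a Friday is Friday + 3 = Monday.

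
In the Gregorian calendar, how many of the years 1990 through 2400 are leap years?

Multiples of 4 in [1990,2400]: 103.
Of those, multiples of 100: 5 (not leap unless ÷400).
Multiples of 400: 2.
Leap years = 103 − 5 + 2 = 100.

100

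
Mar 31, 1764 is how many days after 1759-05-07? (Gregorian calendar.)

1790

May 7, 1759 → May 7, 1760: 366 days (Feb 29, 1760 is in that span).
May 7, 1760 → May 7, 1761: 365 days.
May 7, 1761 → May 7, 1762: 365 days.
May 7, 1762 → May 7, 1763: 365 days.
May 7, 1763 → Jun 7, 1763: 31 days (May has 31).
Jun 7, 1763 → Jul 7, 1763: 30 days (June has 30).
Jul 7, 1763 → Aug 7, 1763: 31 days (July has 31).
Aug 7, 1763 → Sep 7, 1763: 31 days (August has 31).
Sep 7, 1763 → Oct 7, 1763: 30 days (September has 30).
Oct 7, 1763 → Nov 7, 1763: 31 days (October has 31).
Nov 7, 1763 → Dec 7, 1763: 30 days (November has 30).
Dec 7, 1763 → Jan 7, 1764: 31 days (December has 31).
Jan 7, 1764 → Feb 7, 1764: 31 days (January has 31).
Feb 7, 1764 → Mar 7, 1764: 29 days (February has 29).
Mar 7, 1764 → Mar 31, 1764: 24 days.
Total: 1790 days.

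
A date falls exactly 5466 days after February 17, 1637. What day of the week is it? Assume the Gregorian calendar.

Feb 17, 1637 is a Tuesday.
5466 mod 7 = 6, so 5466 days after a Tuesday is Tuesday + 6 = Monday.

Monday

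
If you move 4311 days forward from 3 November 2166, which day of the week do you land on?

Nov 3, 2166 is a Monday.
4311 mod 7 = 6, so 4311 days after a Monday is Monday + 6 = Sunday.

Sunday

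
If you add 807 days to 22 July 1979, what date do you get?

+366 (one year; includes Feb 29, 1980) → Jul 22, 1980 (441 left).
+365 (one year) → Jul 22, 1981 (76 left).
Jul has 31 days: +10 → Aug 1, 1981 (66 left).
Aug has 31 days: +31 → Sep 1, 1981 (35 left).
Sep has 30 days: +30 → Oct 1, 1981 (5 left).
+5 → Oct 6, 1981.

October 6, 1981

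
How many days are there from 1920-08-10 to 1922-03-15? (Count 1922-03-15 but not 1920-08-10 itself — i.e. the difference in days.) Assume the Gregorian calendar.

Aug 10, 1920 → Aug 10, 1921: 365 days.
Aug 10, 1921 → Sep 10, 1921: 31 days (August has 31).
Sep 10, 1921 → Oct 10, 1921: 30 days (September has 30).
Oct 10, 1921 → Nov 10, 1921: 31 days (October has 31).
Nov 10, 1921 → Dec 10, 1921: 30 days (November has 30).
Dec 10, 1921 → Jan 10, 1922: 31 days (December has 31).
Jan 10, 1922 → Feb 10, 1922: 31 days (January has 31).
Feb 10, 1922 → Mar 10, 1922: 28 days (February has 28).
Mar 10, 1922 → Mar 15, 1922: 5 days.
Total: 582 days.

582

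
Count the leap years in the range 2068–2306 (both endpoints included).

Multiples of 4 in [2068,2306]: 60.
Of those, multiples of 100: 3 (not leap unless ÷400).
Multiples of 400: 0.
Leap years = 60 − 3 + 0 = 57.

57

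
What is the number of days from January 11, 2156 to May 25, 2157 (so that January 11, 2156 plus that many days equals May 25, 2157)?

Jan 11, 2156 → Jan 11, 2157: 366 days (Feb 29, 2156 is in that span).
Jan 11, 2157 → Feb 11, 2157: 31 days (January has 31).
Feb 11, 2157 → Mar 11, 2157: 28 days (February has 28).
Mar 11, 2157 → Apr 11, 2157: 31 days (March has 31).
Apr 11, 2157 → May 11, 2157: 30 days (April has 30).
May 11, 2157 → May 25, 2157: 14 days.
Total: 500 days.

500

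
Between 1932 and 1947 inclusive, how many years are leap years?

Multiples of 4 in [1932,1947]: 4.
Of those, multiples of 100: 0 (not leap unless ÷400).
Multiples of 400: 0.
Leap years = 4 − 0 + 0 = 4.

4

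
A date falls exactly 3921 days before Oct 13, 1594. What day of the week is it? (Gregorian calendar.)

Wednesday

First find the weekday of Oct 13, 1594. Doomsday rule: the anchor day for the 1500s is Wednesday. For year 94: 94÷12 = 7 r 10, and 10÷4 = 2, so 7+10+2 = 19.
Wednesday + 19 ≡ Monday — that's 1594's doomsday.
In October the doomsday date is Oct 10.
Oct 13 is 3 days after Oct 10; 3 mod 7 = 3, so Monday + 3 = Thursday.
3921 mod 7 = 1, so 3921 days before a Thursday is Thursday − 1 = Wednesday.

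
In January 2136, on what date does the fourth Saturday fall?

January 28, 2136

January 1, 2136 is a Sunday.
The first Saturday is therefore January 7 (6 days later).
The fourth Saturday is 7 + 3×7 = January 28.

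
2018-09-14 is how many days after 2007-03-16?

4200

Mar 16, 2007 → Mar 16, 2008: 366 days (Feb 29, 2008 is in that span).
Mar 16, 2008 → Mar 16, 2009: 365 days.
Mar 16, 2009 → Mar 16, 2010: 365 days.
Mar 16, 2010 → Mar 16, 2011: 365 days.
Mar 16, 2011 → Mar 16, 2012: 366 days (Feb 29, 2012 is in that span).
Mar 16, 2012 → Mar 16, 2013: 365 days.
Mar 16, 2013 → Mar 16, 2014: 365 days.
Mar 16, 2014 → Mar 16, 2015: 365 days.
Mar 16, 2015 → Mar 16, 2016: 366 days (Feb 29, 2016 is in that span).
Mar 16, 2016 → Mar 16, 2017: 365 days.
Mar 16, 2017 → Mar 16, 2018: 365 days.
Mar 16, 2018 → Apr 16, 2018: 31 days (March has 31).
Apr 16, 2018 → May 16, 2018: 30 days (April has 30).
May 16, 2018 → Jun 16, 2018: 31 days (May has 31).
Jun 16, 2018 → Jul 16, 2018: 30 days (June has 30).
Jul 16, 2018 → Aug 16, 2018: 31 days (July has 31).
Aug 16, 2018 → Sep 14, 2018: 29 days.
Total: 4200 days.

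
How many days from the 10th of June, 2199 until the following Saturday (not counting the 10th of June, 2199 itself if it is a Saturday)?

5

Jun 10, 2199 is a Monday.
From Monday to the next Saturday is 5 days.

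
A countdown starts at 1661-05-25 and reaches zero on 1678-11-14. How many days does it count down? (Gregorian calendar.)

May 25, 1661 → May 25, 1662: 365 days.
May 25, 1662 → May 25, 1663: 365 days.
May 25, 1663 → May 25, 1664: 366 days (Feb 29, 1664 is in that span).
May 25, 1664 → May 25, 1665: 365 days.
May 25, 1665 → May 25, 1666: 365 days.
May 25, 1666 → May 25, 1667: 365 days.
May 25, 1667 → May 25, 1668: 366 days (Feb 29, 1668 is in that span).
May 25, 1668 → May 25, 1669: 365 days.
May 25, 1669 → May 25, 1670: 365 days.
May 25, 1670 → May 25, 1671: 365 days.
May 25, 1671 → May 25, 1672: 366 days (Feb 29, 1672 is in that span).
May 25, 1672 → May 25, 1673: 365 days.
May 25, 1673 → May 25, 1674: 365 days.
May 25, 1674 → May 25, 1675: 365 days.
May 25, 1675 → May 25, 1676: 366 days (Feb 29, 1676 is in that span).
May 25, 1676 → May 25, 1677: 365 days.
May 25, 1677 → May 25, 1678: 365 days.
May 25, 1678 → Jun 25, 1678: 31 days (May has 31).
Jun 25, 1678 → Jul 25, 1678: 30 days (June has 30).
Jul 25, 1678 → Aug 25, 1678: 31 days (July has 31).
Aug 25, 1678 → Sep 25, 1678: 31 days (August has 31).
Sep 25, 1678 → Oct 25, 1678: 30 days (September has 30).
Oct 25, 1678 → Nov 14, 1678: 20 days.
Total: 6382 days.

6382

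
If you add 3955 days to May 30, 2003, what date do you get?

March 28, 2014

+366 (one year; includes Feb 29, 2004) → May 30, 2004 (3589 left).
+365 (one year) → May 30, 2005 (3224 left).
+365 (one year) → May 30, 2006 (2859 left).
+365 (one year) → May 30, 2007 (2494 left).
+366 (one year; includes Feb 29, 2008) → May 30, 2008 (2128 left).
+365 (one year) → May 30, 2009 (1763 left).
+365 (one year) → May 30, 2010 (1398 left).
+365 (one year) → May 30, 2011 (1033 left).
+366 (one year; includes Feb 29, 2012) → May 30, 2012 (667 left).
+365 (one year) → May 30, 2013 (302 left).
May has 31 days: +2 → Jun 1, 2013 (300 left).
Jun has 30 days: +30 → Jul 1, 2013 (270 left).
Jul has 31 days: +31 → Aug 1, 2013 (239 left).
Aug has 31 days: +31 → Sep 1, 2013 (208 left).
Sep has 30 days: +30 → Oct 1, 2013 (178 left).
Oct has 31 days: +31 → Nov 1, 2013 (147 left).
Nov has 30 days: +30 → Dec 1, 2013 (117 left).
Dec has 31 days: +31 → Jan 1, 2014 (86 left).
Jan has 31 days: +31 → Feb 1, 2014 (55 left).
Feb has 28 days: +28 → Mar 1, 2014 (27 left).
+27 → Mar 28, 2014.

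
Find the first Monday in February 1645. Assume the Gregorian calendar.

February 6, 1645

February 1, 1645 is a Wednesday.
The first Monday is therefore February 6 (5 days later).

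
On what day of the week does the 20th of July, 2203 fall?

Doomsday rule: the anchor day for the 2200s is Friday. For year 03: 3÷12 = 0 r 3, and 3÷4 = 0, so 0+3+0 = 3.
Friday + 3 ≡ Monday — that's 2203's doomsday.
In July the doomsday date is Jul 11.
Jul 20 is 9 days after Jul 11; 9 mod 7 = 2, so Monday + 2 = Wednesday.

Wednesday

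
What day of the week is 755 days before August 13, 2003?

Thursday

First find the weekday of Aug 13, 2003. Doomsday rule: the anchor day for the 2000s is Tuesday. For year 03: 3÷12 = 0 r 3, and 3÷4 = 0, so 0+3+0 = 3.
Tuesday + 3 ≡ Friday — that's 2003's doomsday.
In August the doomsday date is Aug 8.
Aug 13 is 5 days after Aug 8; 5 mod 7 = 5, so Friday + 5 = Wednesday.
755 mod 7 = 6, so 755 days before a Wednesday is Wednesday − 6 = Thursday.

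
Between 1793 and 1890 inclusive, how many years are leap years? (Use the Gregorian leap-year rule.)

Multiples of 4 in [1793,1890]: 24.
Of those, multiples of 100: 1 (not leap unless ÷400).
Multiples of 400: 0.
Leap years = 24 − 1 + 0 = 23.

23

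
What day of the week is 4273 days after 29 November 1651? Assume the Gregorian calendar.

Saturday

First find the weekday of Nov 29, 1651. Doomsday rule: the anchor day for the 1600s is Tuesday. For year 51: 51÷12 = 4 r 3, and 3÷4 = 0, so 4+3+0 = 7.
Tuesday + 7 ≡ Tuesday — that's 1651's doomsday.
In November the doomsday date is Nov 7.
Nov 29 is 22 days after Nov 7; 22 mod 7 = 1, so Tuesday + 1 = Wednesday.
4273 mod 7 = 3, so 4273 days after a Wednesday is Wednesday + 3 = Saturday.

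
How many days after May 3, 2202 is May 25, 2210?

May 3, 2202 → May 3, 2203: 365 days.
May 3, 2203 → May 3, 2204: 366 days (Feb 29, 2204 is in that span).
May 3, 2204 → May 3, 2205: 365 days.
May 3, 2205 → May 3, 2206: 365 days.
May 3, 2206 → May 3, 2207: 365 days.
May 3, 2207 → May 3, 2208: 366 days (Feb 29, 2208 is in that span).
May 3, 2208 → May 3, 2209: 365 days.
May 3, 2209 → Jun 3, 2209: 31 days (May has 31).
Jun 3, 2209 → Jul 3, 2209: 30 days (June has 30).
Jul 3, 2209 → Aug 3, 2209: 31 days (July has 31).
Aug 3, 2209 → Sep 3, 2209: 31 days (August has 31).
Sep 3, 2209 → Oct 3, 2209: 30 days (September has 30).
Oct 3, 2209 → Nov 3, 2209: 31 days (October has 31).
Nov 3, 2209 → Dec 3, 2209: 30 days (November has 30).
Dec 3, 2209 → Jan 3, 2210: 31 days (December has 31).
Jan 3, 2210 → Feb 3, 2210: 31 days (January has 31).
Feb 3, 2210 → Mar 3, 2210: 28 days (February has 28).
Mar 3, 2210 → Apr 3, 2210: 31 days (March has 31).
Apr 3, 2210 → May 3, 2210: 30 days (April has 30).
May 3, 2210 → May 25, 2210: 22 days.
Total: 2944 days.

2944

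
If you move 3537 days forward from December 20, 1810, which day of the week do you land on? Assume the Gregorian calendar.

Saturday

Dec 20, 1810 is a Thursday.
3537 mod 7 = 2, so 3537 days after a Thursday is Thursday + 2 = Saturday.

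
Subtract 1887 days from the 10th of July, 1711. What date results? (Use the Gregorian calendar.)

May 10, 1706

−365 (one year) → Jul 10, 1710 (1522 left).
−365 (one year) → Jul 10, 1709 (1157 left).
−365 (one year) → Jul 10, 1708 (792 left).
−366 (one year; includes Feb 29, 1708) → Jul 10, 1707 (426 left).
−365 (one year) → Jul 10, 1706 (61 left).
−10 → Jun 30, 1706 (end of Jun, 30 days; 51 left).
−30 → May 31, 1706 (end of May, 31 days; 21 left).
−21 → May 10, 1706.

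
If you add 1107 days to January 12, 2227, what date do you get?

January 23, 2230

+365 (one year) → Jan 12, 2228 (742 left).
+366 (one year; includes Feb 29, 2228) → Jan 12, 2229 (376 left).
Jan has 31 days: +20 → Feb 1, 2229 (356 left).
Feb has 28 days: +28 → Mar 1, 2229 (328 left).
Mar has 31 days: +31 → Apr 1, 2229 (297 left).
Apr has 30 days: +30 → May 1, 2229 (267 left).
May has 31 days: +31 → Jun 1, 2229 (236 left).
Jun has 30 days: +30 → Jul 1, 2229 (206 left).
Jul has 31 days: +31 → Aug 1, 2229 (175 left).
Aug has 31 days: +31 → Sep 1, 2229 (144 left).
Sep has 30 days: +30 → Oct 1, 2229 (114 left).
Oct has 31 days: +31 → Nov 1, 2229 (83 left).
Nov has 30 days: +30 → Dec 1, 2229 (53 left).
Dec has 31 days: +31 → Jan 1, 2230 (22 left).
+22 → Jan 23, 2230.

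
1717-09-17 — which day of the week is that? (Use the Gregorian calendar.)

Doomsday rule: the anchor day for the 1700s is Sunday. For year 17: 17÷12 = 1 r 5, and 5÷4 = 1, so 1+5+1 = 7.
Sunday + 7 ≡ Sunday — that's 1717's doomsday.
In September the doomsday date is Sep 5.
Sep 17 is 12 days after Sep 5; 12 mod 7 = 5, so Sunday + 5 = Friday.

Friday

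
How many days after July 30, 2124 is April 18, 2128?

1358

Jul 30, 2124 → Jul 30, 2125: 365 days.
Jul 30, 2125 → Jul 30, 2126: 365 days.
Jul 30, 2126 → Jul 30, 2127: 365 days.
Jul 30, 2127 → Aug 30, 2127: 31 days (July has 31).
Aug 30, 2127 → Sep 30, 2127: 31 days (August has 31).
Sep 30, 2127 → Oct 30, 2127: 30 days (September has 30).
Oct 30, 2127 → Nov 30, 2127: 31 days (October has 31).
Nov 30, 2127 → Dec 30, 2127: 30 days (November has 30).
Dec 30, 2127 → Jan 30, 2128: 31 days (December has 31).
Jan 30, 2128 → Feb 29, 2128: 30 days (January has 31).
Feb 29, 2128 → Mar 29, 2128: 29 days (February has 29).
Mar 29, 2128 → Apr 18, 2128: 20 days.
Total: 1358 days.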